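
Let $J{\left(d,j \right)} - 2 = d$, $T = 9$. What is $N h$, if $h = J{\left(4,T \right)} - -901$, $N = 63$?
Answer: $57141$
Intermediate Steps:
$J{\left(d,j \right)} = 2 + d$
$h = 907$ ($h = \left(2 + 4\right) - -901 = 6 + 901 = 907$)
$N h = 63 \cdot 907 = 57141$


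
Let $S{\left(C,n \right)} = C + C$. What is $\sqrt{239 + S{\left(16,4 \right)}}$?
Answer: $\sqrt{271} \approx 16.462$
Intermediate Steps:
$S{\left(C,n \right)} = 2 C$
$\sqrt{239 + S{\left(16,4 \right)}} = \sqrt{239 + 2 \cdot 16} = \sqrt{239 + 32} = \sqrt{271}$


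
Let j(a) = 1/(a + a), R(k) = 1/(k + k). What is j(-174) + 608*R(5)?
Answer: 105787/1740 ≈ 60.797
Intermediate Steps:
R(k) = 1/(2*k)
j(a) = 1/(2*a)
j(-174) + 608*R(5) = (½)/(-174) + 608*((½)/5) = (½)*(-1/174) + 608*((½)*(⅕)) = -1/348 + 608*(⅒) = -1/348 + 304/5 = 105787/1740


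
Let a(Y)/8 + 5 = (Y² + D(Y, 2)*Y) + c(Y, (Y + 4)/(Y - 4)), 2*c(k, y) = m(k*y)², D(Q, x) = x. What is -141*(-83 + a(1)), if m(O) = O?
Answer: 37177/3 ≈ 12392.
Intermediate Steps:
c(k, y) = k²*y²/2 (c(k, y) = (k*y)²/2 = (k²*y²)/2 = k²*y²/2)
a(Y) = -40 + 8*Y² + 16*Y + 4*Y²*(4 + Y)²/(-4 + Y)² (a(Y) = -40 + 8*((Y² + 2*Y) + Y²*((Y + 4)/(Y - 4))²/2) = -40 + 8*((Y² + 2*Y) + Y²*((4 + Y)/(-4 + Y))²/2) = -40 + 8*((Y² + 2*Y) + Y²*((4 + Y)²/(-4 + Y)²)/2) = -40 + 8*((Y² + 2*Y) + Y²*(4 + Y)²/(2*(-4 + Y)²)) = -40 + 8*(Y² + 2*Y + Y²*(4 + Y)²/(2*(-4 + Y)²)) = -40 + (8*Y² + 16*Y + 4*Y²*(4 + Y)²/(-4 + Y)²) = -40 + 8*Y² + 16*Y + 4*Y²*(4 + Y)²/(-4 + Y)²)
-141*(-83 + a(1)) = -141*(-83 + 4*(-160 - 4*1³ + 3*1⁴ + 6*1² + 144*1)/(16 + 1² - 8*1)) = -141*(-83 + 4*(-160 - 4*1 + 3*1 + 6*1 + 144)/(16 + 1 - 8)) = -141*(-83 + 4*(-160 - 4 + 3 + 6 + 144)/9) = -141*(-83 + 4*(⅑)*(-11)) = -141*(-83 - 44/9) = -141*(-791/9) = 37177/3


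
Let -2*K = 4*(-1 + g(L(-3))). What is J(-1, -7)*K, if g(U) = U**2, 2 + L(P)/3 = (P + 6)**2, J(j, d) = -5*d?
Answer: -30800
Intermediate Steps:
L(P) = -6 + 3*(6 + P)**2 (L(P) = -6 + 3*(P + 6)**2 = -6 + 3*(6 + P)**2)
K = -880 (K = -2*(-1 + (-6 + 3*(6 - 3)**2)**2) = -2*(-1 + (-6 + 3*3**2)**2) = -2*(-1 + (-6 + 3*9)**2) = -2*(-1 + (-6 + 27)**2) = -2*(-1 + 21**2) = -2*(-1 + 441) = -2*440 = -1/2*1760 = -880)
J(-1, -7)*K = -5*(-7)*(-880) = 35*(-880) = -30800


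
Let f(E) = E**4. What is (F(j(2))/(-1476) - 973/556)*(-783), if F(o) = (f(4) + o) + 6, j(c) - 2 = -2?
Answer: 247515/164 ≈ 1509.2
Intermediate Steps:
j(c) = 0 (j(c) = 2 - 2 = 0)
F(o) = 262 + o (F(o) = (4**4 + o) + 6 = (256 + o) + 6 = 262 + o)
(F(j(2))/(-1476) - 973/556)*(-783) = ((262 + 0)/(-1476) - 973/556)*(-783) = (262*(-1/1476) - 973*1/556)*(-783) = (-131/738 - 7/4)*(-783) = -2845/1476*(-783) = 247515/164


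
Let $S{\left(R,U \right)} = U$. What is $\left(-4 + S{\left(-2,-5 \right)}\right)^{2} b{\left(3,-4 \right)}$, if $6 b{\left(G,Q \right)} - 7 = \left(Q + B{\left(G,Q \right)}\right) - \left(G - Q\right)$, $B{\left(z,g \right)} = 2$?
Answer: $-27$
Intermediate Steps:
$b{\left(G,Q \right)} = \frac{3}{2} - \frac{G}{6} + \frac{Q}{3}$ ($b{\left(G,Q \right)} = \frac{7}{6} + \frac{\left(Q + 2\right) - \left(G - Q\right)}{6} = \frac{7}{6} + \frac{\left(2 + Q\right) - \left(G - Q\right)}{6} = \frac{7}{6} + \frac{2 - G + 2 Q}{6} = \frac{7}{6} + \left(\frac{1}{3} - \frac{G}{6} + \frac{Q}{3}\right) = \frac{3}{2} - \frac{G}{6} + \frac{Q}{3}$)
$\left(-4 + S{\left(-2,-5 \right)}\right)^{2} b{\left(3,-4 \right)} = \left(-4 - 5\right)^{2} \left(\frac{3}{2} - \frac{1}{2} + \frac{1}{3} \left(-4\right)\right) = \left(-9\right)^{2} \left(\frac{3}{2} - \frac{1}{2} - \frac{4}{3}\right) = 81 \left(- \frac{1}{3}\right) = -27$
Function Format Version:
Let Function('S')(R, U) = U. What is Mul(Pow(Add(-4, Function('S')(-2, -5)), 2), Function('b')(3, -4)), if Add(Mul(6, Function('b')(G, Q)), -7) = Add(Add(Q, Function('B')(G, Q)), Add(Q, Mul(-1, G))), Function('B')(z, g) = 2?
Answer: -27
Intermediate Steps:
Function('b')(G, Q) = Add(Rational(3, 2), Mul(Rational(-1, 6), G), Mul(Rational(1, 3), Q)) (Function('b')(G, Q) = Add(Rational(7, 6), Mul(Rational(1, 6), Add(Add(Q, 2), Add(Q, Mul(-1, G))))) = Add(Rational(7, 6), Mul(Rational(1, 6), Add(Add(2, Q), Add(Q, Mul(-1, G))))) = Add(Rational(7, 6), Mul(Rational(1, 6), Add(2, Mul(-1, G), Mul(2, Q)))) = Add(Rational(7, 6), Add(Rational(1, 3), Mul(Rational(-1, 6), G), Mul(Rational(1, 3), Q))) = Add(Rational(3, 2), Mul(Rational(-1, 6), G), Mul(Rational(1, 3), Q)))
Mul(Pow(Add(-4, Function('S')(-2, -5)), 2), Function('b')(3, -4)) = Mul(Pow(Add(-4, -5), 2), Add(Rational(3, 2), Mul(Rational(-1, 6), 3), Mul(Rational(1, 3), -4))) = Mul(Pow(-9, 2), Add(Rational(3, 2), Rational(-1, 2), Rational(-4, 3))) = Mul(81, Rational(-1, 3)) = -27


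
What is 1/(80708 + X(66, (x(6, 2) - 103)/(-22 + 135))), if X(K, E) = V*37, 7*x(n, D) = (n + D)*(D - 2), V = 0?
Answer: 1/80708 ≈ 1.2390e-5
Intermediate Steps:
x(n, D) = (-2 + D)*(D + n)/7 (x(n, D) = ((n + D)*(D - 2))/7 = ((D + n)*(-2 + D))/7 = ((-2 + D)*(D + n))/7 = (-2 + D)*(D + n)/7)
X(K, E) = 0 (X(K, E) = 0*37 = 0)
1/(80708 + X(66, (x(6, 2) - 103)/(-22 + 135))) = 1/(80708 + 0) = 1/80708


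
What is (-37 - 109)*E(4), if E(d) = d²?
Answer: -2336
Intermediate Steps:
(-37 - 109)*E(4) = (-37 - 109)*4² = -146*16 = -2336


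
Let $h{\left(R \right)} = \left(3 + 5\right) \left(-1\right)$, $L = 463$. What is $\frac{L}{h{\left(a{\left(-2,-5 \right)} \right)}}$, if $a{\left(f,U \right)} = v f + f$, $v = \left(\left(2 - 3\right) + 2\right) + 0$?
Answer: $- \frac{463}{8} \approx -57.875$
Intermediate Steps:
$v = 1$ ($v = \left(\left(2 - 3\right) + 2\right) + 0 = \left(-1 + 2\right) + 0 = 1 + 0 = 1$)
$a{\left(f,U \right)} = 2 f$ ($a{\left(f,U \right)} = 1 f + f = f + f = 2 f$)
$h{\left(R \right)} = -8$ ($h{\left(R \right)} = 8 \left(-1\right) = -8$)
$\frac{L}{h{\left(a{\left(-2,-5 \right)} \right)}} = \frac{463}{-8} = 463 \left(- \frac{1}{8}\right) = - \frac{463}{8}$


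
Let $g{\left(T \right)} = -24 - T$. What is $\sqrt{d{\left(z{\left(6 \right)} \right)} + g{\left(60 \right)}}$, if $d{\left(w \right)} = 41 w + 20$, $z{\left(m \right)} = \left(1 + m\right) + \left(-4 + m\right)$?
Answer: $\sqrt{305} \approx 17.464$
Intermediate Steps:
$z{\left(m \right)} = -3 + 2 m$
$d{\left(w \right)} = 20 + 41 w$
$\sqrt{d{\left(z{\left(6 \right)} \right)} + g{\left(60 \right)}} = \sqrt{\left(20 + 41 \left(-3 + 2 \cdot 6\right)\right) - 84} = \sqrt{\left(20 + 41 \left(-3 + 12\right)\right) - 84} = \sqrt{\left(20 + 41 \cdot 9\right) - 84} = \sqrt{\left(20 + 369\right) - 84} = \sqrt{389 - 84} = \sqrt{305}$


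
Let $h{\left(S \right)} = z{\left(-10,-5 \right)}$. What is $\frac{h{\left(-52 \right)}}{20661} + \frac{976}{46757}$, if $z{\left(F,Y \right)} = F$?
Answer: $\frac{19697566}{966046377} \approx 0.02039$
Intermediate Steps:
$h{\left(S \right)} = -10$
$\frac{h{\left(-52 \right)}}{20661} + \frac{976}{46757} = - \frac{10}{20661} + \frac{976}{46757} = \frac{19697566}{966046377}$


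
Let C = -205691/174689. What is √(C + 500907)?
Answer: 4*√955360354020053/174689 ≈ 707.75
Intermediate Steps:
C = -205691/174689 (C = -205691*1/174689 = -205691/174689 ≈ -1.1775)
√(C + 500907) = √(-205691/174689 + 500907) = √(87502737232/174689) = 4*√955360354020053/174689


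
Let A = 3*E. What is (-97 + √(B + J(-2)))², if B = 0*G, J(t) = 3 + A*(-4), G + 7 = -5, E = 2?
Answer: (97 - I*√21)² ≈ 9388.0 - 889.02*I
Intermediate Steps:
G = -12 (G = -7 - 5 = -12)
A = 6 (A = 3*2 = 6)
J(t) = -21 (J(t) = 3 + 6*(-4) = 3 - 24 = -21)
B = 0 (B = 0*(-12) = 0)
(-97 + √(B + J(-2)))² = (-97 + √(0 - 21))² = (-97 + √(-21))² = (-97 + I*√21)²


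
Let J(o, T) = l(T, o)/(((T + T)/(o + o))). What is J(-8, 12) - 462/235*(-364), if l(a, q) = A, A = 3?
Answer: 167698/235 ≈ 713.61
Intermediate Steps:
l(a, q) = 3
J(o, T) = 3*o/T (J(o, T) = 3/(((T + T)/(o + o))) = 3/(((2*T)/((2*o)))) = 3/(((2*T)*(1/(2*o)))) = 3/((T/o)) = 3*(o/T) = 3*o/T)
J(-8, 12) - 462/235*(-364) = 3*(-8)/12 - 462/235*(-364) = 3*(-8)*(1/12) - 462*1/235*(-364) = -2 - 462/235*(-364) = -2 + 168168/235 = 167698/235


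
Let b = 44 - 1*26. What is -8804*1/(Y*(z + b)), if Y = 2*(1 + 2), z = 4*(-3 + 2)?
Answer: -2201/21 ≈ -104.81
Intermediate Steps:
z = -4 (z = 4*(-1) = -4)
b = 18 (b = 44 - 26 = 18)
Y = 6 (Y = 2*3 = 6)
-8804*1/(Y*(z + b)) = -8804*1/(6*(-4 + 18)) = -8804/(14*6) = -8804/84 = -8804*1/84 = -2201/21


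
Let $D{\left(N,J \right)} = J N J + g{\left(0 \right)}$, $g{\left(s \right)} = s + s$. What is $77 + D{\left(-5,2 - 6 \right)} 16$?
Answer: $-1203$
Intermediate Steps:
$g{\left(s \right)} = 2 s$
$D{\left(N,J \right)} = N J^{2}$ ($D{\left(N,J \right)} = J N J + 2 \cdot 0 = N J^{2} + 0 = N J^{2}$)
$77 + D{\left(-5,2 - 6 \right)} 16 = 77 + - 5 \left(2 - 6\right)^{2} \cdot 16 = 77 + - 5 \left(-4\right)^{2} \cdot 16 = 77 + \left(-5\right) 16 \cdot 16 = 77 - 1280 = -1203$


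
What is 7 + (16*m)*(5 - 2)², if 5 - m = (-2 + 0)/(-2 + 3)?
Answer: 1015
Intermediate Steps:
m = 7 (m = 5 - (-2 + 0)/(-2 + 3) = 5 - (-2)/1 = 5 - (-2) = 5 - 1*(-2) = 5 + 2 = 7)
7 + (16*m)*(5 - 2)² = 7 + (16*7)*(5 - 2)² = 7 + 112*3² = 7 + 112*9 = 7 + 1008 = 1015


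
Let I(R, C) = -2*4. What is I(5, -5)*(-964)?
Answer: 7712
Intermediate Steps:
I(R, C) = -8
I(5, -5)*(-964) = -8*(-964) = 7712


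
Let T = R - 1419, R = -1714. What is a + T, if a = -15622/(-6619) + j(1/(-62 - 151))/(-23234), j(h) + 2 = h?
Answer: -102548441189297/32756385198 ≈ -3130.6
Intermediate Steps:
j(h) = -2 + h
T = -3133 (T = -1714 - 1419 = -3133)
a = 77313636037/32756385198 (a = -15622/(-6619) + (-2 + 1/(-62 - 151))/(-23234) = -15622*(-1/6619) + (-2 + 1/(-213))*(-1/23234) = 15622/6619 + (-2 - 1/213)*(-1/23234) = 15622/6619 - 427/213*(-1/23234) = 15622/6619 + 427/4948842 = 77313636037/32756385198 ≈ 2.3603)
a + T = 77313636037/32756385198 - 3133 = -102548441189297/32756385198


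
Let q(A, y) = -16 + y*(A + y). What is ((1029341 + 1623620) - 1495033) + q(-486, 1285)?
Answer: 2184627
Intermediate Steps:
((1029341 + 1623620) - 1495033) + q(-486, 1285) = ((1029341 + 1623620) - 1495033) + (-16 + 1285**2 - 486*1285) = (2652961 - 1495033) + (-16 + 1651225 - 624510) = 1157928 + 1026699 = 2184627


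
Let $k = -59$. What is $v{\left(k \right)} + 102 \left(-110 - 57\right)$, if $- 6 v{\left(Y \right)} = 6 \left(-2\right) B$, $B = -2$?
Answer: $-17038$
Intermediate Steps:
$v{\left(Y \right)} = -4$ ($v{\left(Y \right)} = - \frac{6 \left(-2\right) \left(-2\right)}{6} = - \frac{\left(-12\right) \left(-2\right)}{6} = \left(- \frac{1}{6}\right) 24 = -4$)
$v{\left(k \right)} + 102 \left(-110 - 57\right) = -4 + 102 \left(-110 - 57\right) = -4 + 102 \left(-167\right) = -4 - 17034 = -17038$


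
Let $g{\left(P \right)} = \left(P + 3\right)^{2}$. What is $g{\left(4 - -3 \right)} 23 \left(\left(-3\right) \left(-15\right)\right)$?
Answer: $103500$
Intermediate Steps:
$g{\left(P \right)} = \left(3 + P\right)^{2}$
$g{\left(4 - -3 \right)} 23 \left(\left(-3\right) \left(-15\right)\right) = \left(3 + \left(4 - -3\right)\right)^{2} \cdot 23 \left(\left(-3\right) \left(-15\right)\right) = \left(3 + \left(4 + 3\right)\right)^{2} \cdot 23 \cdot 45 = \left(3 + 7\right)^{2} \cdot 23 \cdot 45 = 10^{2} \cdot 23 \cdot 45 = 100 \cdot 23 \cdot 45 = 2300 \cdot 45 = 103500$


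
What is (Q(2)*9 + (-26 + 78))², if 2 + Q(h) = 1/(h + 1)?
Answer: 1369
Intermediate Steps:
Q(h) = -2 + 1/(1 + h) (Q(h) = -2 + 1/(h + 1) = -2 + 1/(1 + h))
(Q(2)*9 + (-26 + 78))² = (((-1 - 2*2)/(1 + 2))*9 + (-26 + 78))² = (((-1 - 4)/3)*9 + 52)² = (((⅓)*(-5))*9 + 52)² = (-5/3*9 + 52)² = (-15 + 52)² = 37² = 1369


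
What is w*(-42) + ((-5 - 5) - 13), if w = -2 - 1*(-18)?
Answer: -695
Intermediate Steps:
w = 16 (w = -2 + 18 = 16)
w*(-42) + ((-5 - 5) - 13) = 16*(-42) + ((-5 - 5) - 13) = -672 + (-10 - 13) = -672 - 23 = -695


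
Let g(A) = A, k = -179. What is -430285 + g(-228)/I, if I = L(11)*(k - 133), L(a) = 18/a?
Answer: -201373171/468 ≈ -4.3028e+5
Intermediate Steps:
I = -5616/11 (I = (18/11)*(-179 - 133) = (18*(1/11))*(-312) = (18/11)*(-312) = -5616/11 ≈ -510.55)
-430285 + g(-228)/I = -430285 - 228/(-5616/11) = -430285 - 228*(-11/5616) = -430285 + 209/468 = -201373171/468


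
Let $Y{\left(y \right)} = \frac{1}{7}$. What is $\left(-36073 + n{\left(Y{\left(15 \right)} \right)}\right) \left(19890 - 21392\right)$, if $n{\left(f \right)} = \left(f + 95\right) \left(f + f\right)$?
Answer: $\frac{2652899990}{49} \approx 5.4141 \cdot 10^{7}$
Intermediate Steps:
$Y{\left(y \right)} = \frac{1}{7}$
$n{\left(f \right)} = 2 f \left(95 + f\right)$ ($n{\left(f \right)} = \left(95 + f\right) 2 f = 2 f \left(95 + f\right)$)
$\left(-36073 + n{\left(Y{\left(15 \right)} \right)}\right) \left(19890 - 21392\right) = \left(-36073 + 2 \cdot \frac{1}{7} \left(95 + \frac{1}{7}\right)\right) \left(19890 - 21392\right) = \left(-36073 + 2 \cdot \frac{1}{7} \cdot \frac{666}{7}\right) \left(-1502\right) = \left(-36073 + \frac{1332}{49}\right) \left(-1502\right) = \left(- \frac{1766245}{49}\right) \left(-1502\right) = \frac{2652899990}{49}$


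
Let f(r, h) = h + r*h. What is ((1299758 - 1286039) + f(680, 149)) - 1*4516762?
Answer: -4401574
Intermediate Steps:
f(r, h) = h + h*r
((1299758 - 1286039) + f(680, 149)) - 1*4516762 = ((1299758 - 1286039) + 149*(1 + 680)) - 1*4516762 = (13719 + 149*681) - 4516762 = (13719 + 101469) - 4516762 = 115188 - 4516762 = -4401574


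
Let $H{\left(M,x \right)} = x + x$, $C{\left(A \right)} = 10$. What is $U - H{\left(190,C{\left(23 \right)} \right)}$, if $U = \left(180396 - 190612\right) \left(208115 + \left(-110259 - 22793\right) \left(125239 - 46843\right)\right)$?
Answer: $106558360649012$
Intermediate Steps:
$H{\left(M,x \right)} = 2 x$
$U = 106558360649032$ ($U = - 10216 \left(208115 - 10430744592\right) = \left(-10216\right) \left(-10430536477\right) = 106558360649032$)
$U - H{\left(190,C{\left(23 \right)} \right)} = 106558360649032 - 2 \cdot 10 = 106558360649032 - 20 = 106558360649012$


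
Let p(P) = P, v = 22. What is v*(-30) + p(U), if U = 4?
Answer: -656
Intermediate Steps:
v*(-30) + p(U) = 22*(-30) + 4 = -660 + 4 = -656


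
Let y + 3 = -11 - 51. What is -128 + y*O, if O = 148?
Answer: -9748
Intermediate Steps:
y = -65 (y = -3 + (-11 - 51) = -3 - 62 = -65)
-128 + y*O = -128 - 65*148 = -128 - 9620 = -9748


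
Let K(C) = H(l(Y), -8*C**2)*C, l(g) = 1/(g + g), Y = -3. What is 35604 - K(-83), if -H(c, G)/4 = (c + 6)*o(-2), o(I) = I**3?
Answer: 153292/3 ≈ 51097.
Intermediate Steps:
l(g) = 1/(2*g)
H(c, G) = 192 + 32*c (H(c, G) = -4*(c + 6)*(-2)**3 = -4*(6 + c)*(-8) = -4*(-48 - 8*c) = 192 + 32*c)
K(C) = 560*C/3 (K(C) = (192 + 32*((1/2)/(-3)))*C = (192 + 32*((1/2)*(-1/3)))*C = (192 + 32*(-1/6))*C = (192 - 16/3)*C = 560*C/3)
35604 - K(-83) = 35604 - 560*(-83)/3 = 35604 - 1*(-46480/3) = 35604 + 46480/3 = 153292/3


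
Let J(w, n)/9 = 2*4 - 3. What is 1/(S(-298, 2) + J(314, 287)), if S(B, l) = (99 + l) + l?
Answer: 1/148 ≈ 0.0067568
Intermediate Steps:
S(B, l) = 99 + 2*l
J(w, n) = 45 (J(w, n) = 9*(2*4 - 3) = 9*(8 - 3) = 9*5 = 45)
1/(S(-298, 2) + J(314, 287)) = 1/((99 + 2*2) + 45) = 1/((99 + 4) + 45) = 1/(103 + 45) = 1/148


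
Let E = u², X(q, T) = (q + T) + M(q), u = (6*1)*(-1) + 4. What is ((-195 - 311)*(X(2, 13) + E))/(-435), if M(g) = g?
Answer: 3542/145 ≈ 24.428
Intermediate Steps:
u = -2 (u = 6*(-1) + 4 = -6 + 4 = -2)
X(q, T) = T + 2*q (X(q, T) = (q + T) + q = (T + q) + q = T + 2*q)
E = 4 (E = (-2)² = 4)
((-195 - 311)*(X(2, 13) + E))/(-435) = ((-195 - 311)*((13 + 2*2) + 4))/(-435) = -506*((13 + 4) + 4)*(-1/435) = -506*(17 + 4)*(-1/435) = -506*21*(-1/435) = -10626*(-1/435) = 3542/145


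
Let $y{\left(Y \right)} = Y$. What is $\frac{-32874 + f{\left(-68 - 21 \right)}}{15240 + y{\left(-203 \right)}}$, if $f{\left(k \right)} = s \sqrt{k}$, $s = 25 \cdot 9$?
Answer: $- \frac{32874}{15037} + \frac{225 i \sqrt{89}}{15037} \approx -2.1862 + 0.14116 i$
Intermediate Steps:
$s = 225$
$f{\left(k \right)} = 225 \sqrt{k}$
$\frac{-32874 + f{\left(-68 - 21 \right)}}{15240 + y{\left(-203 \right)}} = \frac{-32874 + 225 \sqrt{-68 - 21}}{15240 - 203} = \frac{-32874 + 225 \sqrt{-89}}{15037} = \left(-32874 + 225 i \sqrt{89}\right) \frac{1}{15037} = - \frac{32874}{15037} + \frac{225 i \sqrt{89}}{15037}$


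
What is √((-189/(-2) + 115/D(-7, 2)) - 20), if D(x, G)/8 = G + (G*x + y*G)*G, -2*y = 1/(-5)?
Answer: √75713/32 ≈ 8.5988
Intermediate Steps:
y = ⅒ (y = -1/(2*(-5)) = -(-1)/(2*5) = -½*(-⅕) = ⅒ ≈ 0.10000)
D(x, G) = 8*G + 8*G*(G/10 + G*x) (D(x, G) = 8*(G + (G*x + G/10)*G) = 8*(G + (G/10 + G*x)*G) = 8*(G + G*(G/10 + G*x)) = 8*G + 8*G*(G/10 + G*x))
√((-189/(-2) + 115/D(-7, 2)) - 20) = √((-189/(-2) + 115/(((⅘)*2*(10 + 2 + 10*2*(-7))))) - 20) = √((-189*(-½) + 115/(((⅘)*2*(10 + 2 - 140)))) - 20) = √((189/2 + 115/(((⅘)*2*(-128)))) - 20) = √((189/2 + 115/(-1024/5)) - 20) = √((189/2 + 115*(-5/1024)) - 20) = √((189/2 - 575/1024) - 20) = √(96193/1024 - 20) = √(75713/1024) = √75713/32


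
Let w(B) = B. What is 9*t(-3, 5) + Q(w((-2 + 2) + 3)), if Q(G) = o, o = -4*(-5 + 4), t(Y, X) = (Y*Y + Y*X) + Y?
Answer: -77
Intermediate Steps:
t(Y, X) = Y + Y**2 + X*Y (t(Y, X) = (Y**2 + X*Y) + Y = Y + Y**2 + X*Y)
o = 4 (o = -4*(-1) = 4)
Q(G) = 4
9*t(-3, 5) + Q(w((-2 + 2) + 3)) = 9*(-3*(1 + 5 - 3)) + 4 = 9*(-3*3) + 4 = 9*(-9) + 4 = -81 + 4 = -77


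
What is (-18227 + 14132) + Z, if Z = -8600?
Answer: -12695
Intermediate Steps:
(-18227 + 14132) + Z = (-18227 + 14132) - 8600 = -4095 - 8600 = -12695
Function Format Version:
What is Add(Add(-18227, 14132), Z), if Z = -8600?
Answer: -12695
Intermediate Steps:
Add(Add(-18227, 14132), Z) = Add(Add(-18227, 14132), -8600) = Add(-4095, -8600) = -12695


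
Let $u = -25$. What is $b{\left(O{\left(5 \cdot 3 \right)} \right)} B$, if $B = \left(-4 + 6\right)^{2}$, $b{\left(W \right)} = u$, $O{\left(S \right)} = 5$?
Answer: $-100$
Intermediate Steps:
$b{\left(W \right)} = -25$
$B = 4$ ($B = 2^{2} = 4$)
$b{\left(O{\left(5 \cdot 3 \right)} \right)} B = \left(-25\right) 4 = -100$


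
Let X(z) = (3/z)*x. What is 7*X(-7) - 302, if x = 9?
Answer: -329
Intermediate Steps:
X(z) = 27/z (X(z) = (3/z)*9 = 27/z)
7*X(-7) - 302 = 7*(27/(-7)) - 302 = 7*(27*(-⅐)) - 302 = 7*(-27/7) - 302 = -27 - 302 = -329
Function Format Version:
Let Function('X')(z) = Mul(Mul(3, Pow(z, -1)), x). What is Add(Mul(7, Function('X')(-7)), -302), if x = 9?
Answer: -329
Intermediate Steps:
Function('X')(z) = Mul(27, Pow(z, -1)) (Function('X')(z) = Mul(Mul(3, Pow(z, -1)), 9) = Mul(27, Pow(z, -1)))
Add(Mul(7, Function('X')(-7)), -302) = Add(Mul(7, Mul(27, Pow(-7, -1))), -302) = Add(Mul(7, Mul(27, Rational(-1, 7))), -302) = Add(Mul(7, Rational(-27, 7)), -302) = Add(-27, -302) = -329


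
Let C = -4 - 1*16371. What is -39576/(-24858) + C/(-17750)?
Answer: 1479365/588306 ≈ 2.5146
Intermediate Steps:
C = -16375 (C = -4 - 16371 = -16375)
-39576/(-24858) + C/(-17750) = -39576/(-24858) - 16375/(-17750) = -39576*(-1/24858) - 16375*(-1/17750) = 6596/4143 + 131/142 = 1479365/588306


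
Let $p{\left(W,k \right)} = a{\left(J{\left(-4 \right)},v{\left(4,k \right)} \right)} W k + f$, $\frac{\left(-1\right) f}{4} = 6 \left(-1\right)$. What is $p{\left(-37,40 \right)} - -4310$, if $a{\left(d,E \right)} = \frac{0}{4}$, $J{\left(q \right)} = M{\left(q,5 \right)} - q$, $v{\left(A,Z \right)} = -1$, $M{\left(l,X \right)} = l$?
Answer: $4334$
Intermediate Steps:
$J{\left(q \right)} = 0$ ($J{\left(q \right)} = q - q = 0$)
$a{\left(d,E \right)} = 0$ ($a{\left(d,E \right)} = 0 \cdot \frac{1}{4} = 0$)
$f = 24$ ($f = - 4 \cdot 6 \left(-1\right) = \left(-4\right) \left(-6\right) = 24$)
$p{\left(W,k \right)} = 24$ ($p{\left(W,k \right)} = 0 W k + 24 = 0 k + 24 = 0 + 24 = 24$)
$p{\left(-37,40 \right)} - -4310 = 24 - -4310 = 24 + 4310 = 4334$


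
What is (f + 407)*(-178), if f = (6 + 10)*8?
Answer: -95230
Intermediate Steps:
f = 128 (f = 16*8 = 128)
(f + 407)*(-178) = (128 + 407)*(-178) = 535*(-178) = -95230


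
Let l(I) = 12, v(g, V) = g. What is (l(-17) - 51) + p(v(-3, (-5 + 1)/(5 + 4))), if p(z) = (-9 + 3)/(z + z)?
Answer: -38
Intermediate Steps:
p(z) = -3/z (p(z) = -6*1/(2*z) = -3/z)
(l(-17) - 51) + p(v(-3, (-5 + 1)/(5 + 4))) = (12 - 51) - 3/(-3) = -39 - 3*(-⅓) = -39 + 1 = -38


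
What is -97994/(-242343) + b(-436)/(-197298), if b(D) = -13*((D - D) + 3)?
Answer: 2149274621/5312643246 ≈ 0.40456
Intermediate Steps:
b(D) = -39 (b(D) = -13*(0 + 3) = -13*3 = -39)
-97994/(-242343) + b(-436)/(-197298) = -97994/(-242343) - 39/(-197298) = -97994*(-1/242343) - 39*(-1/197298) = 97994/242343 + 13/65766 = 2149274621/5312643246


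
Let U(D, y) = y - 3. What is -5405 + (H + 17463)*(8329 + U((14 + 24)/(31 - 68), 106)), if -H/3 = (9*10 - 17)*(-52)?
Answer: 243266227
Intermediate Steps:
H = 11388 (H = -3*(9*10 - 17)*(-52) = -3*(90 - 17)*(-52) = -219*(-52) = -3*(-3796) = 11388)
U(D, y) = -3 + y
-5405 + (H + 17463)*(8329 + U((14 + 24)/(31 - 68), 106)) = -5405 + (11388 + 17463)*(8329 + (-3 + 106)) = -5405 + 28851*(8329 + 103) = -5405 + 28851*8432 = -5405 + 243271632 = 243266227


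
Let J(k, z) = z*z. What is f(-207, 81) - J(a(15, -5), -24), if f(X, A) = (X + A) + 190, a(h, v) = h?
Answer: -512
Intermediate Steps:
f(X, A) = 190 + A + X (f(X, A) = (A + X) + 190 = 190 + A + X)
J(k, z) = z²
f(-207, 81) - J(a(15, -5), -24) = (190 + 81 - 207) - 1*(-24)² = 64 - 1*576 = 64 - 576 = -512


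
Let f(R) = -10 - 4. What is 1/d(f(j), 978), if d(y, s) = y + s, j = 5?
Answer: 1/964 ≈ 0.0010373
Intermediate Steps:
f(R) = -14
d(y, s) = s + y
1/d(f(j), 978) = 1/(978 - 14) = 1/964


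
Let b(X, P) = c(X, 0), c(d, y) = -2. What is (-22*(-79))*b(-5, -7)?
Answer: -3476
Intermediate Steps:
b(X, P) = -2
(-22*(-79))*b(-5, -7) = -22*(-79)*(-2) = 1738*(-2) = -3476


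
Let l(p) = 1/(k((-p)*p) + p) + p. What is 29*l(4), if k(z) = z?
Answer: 1363/12 ≈ 113.58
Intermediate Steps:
l(p) = p + 1/(p - p²) (l(p) = 1/((-p)*p + p) + p = 1/(-p² + p) + p = 1/(p - p²) + p = p + 1/(p - p²))
29*l(4) = 29*((-1 + 4³ - 1*4²)/(4*(-1 + 4))) = 29*((¼)*(-1 + 64 - 1*16)/3) = 29*((¼)*(⅓)*(-1 + 64 - 16)) = 29*((¼)*(⅓)*47) = 29*(47/12) = 1363/12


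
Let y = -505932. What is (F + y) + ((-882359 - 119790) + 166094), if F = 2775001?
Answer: 1433014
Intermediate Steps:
(F + y) + ((-882359 - 119790) + 166094) = (2775001 - 505932) + ((-882359 - 119790) + 166094) = 2269069 + (-1002149 + 166094) = 2269069 - 836055 = 1433014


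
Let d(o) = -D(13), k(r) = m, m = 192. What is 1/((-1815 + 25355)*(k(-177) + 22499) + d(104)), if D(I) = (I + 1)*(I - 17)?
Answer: 1/534146196 ≈ 1.8721e-9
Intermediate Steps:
k(r) = 192
D(I) = (1 + I)*(-17 + I)
d(o) = 56 (d(o) = -(-17 + 13² - 16*13) = -(-17 + 169 - 208) = -1*(-56) = 56)
1/((-1815 + 25355)*(k(-177) + 22499) + d(104)) = 1/((-1815 + 25355)*(192 + 22499) + 56) = 1/(23540*22691 + 56) = 1/(534146140 + 56) = 1/534146196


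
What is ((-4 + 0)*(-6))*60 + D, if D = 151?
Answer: 1591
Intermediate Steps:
((-4 + 0)*(-6))*60 + D = ((-4 + 0)*(-6))*60 + 151 = -4*(-6)*60 + 151 = 24*60 + 151 = 1440 + 151 = 1591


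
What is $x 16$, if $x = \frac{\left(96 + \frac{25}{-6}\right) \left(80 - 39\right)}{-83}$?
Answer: $- \frac{180728}{249} \approx -725.82$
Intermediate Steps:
$x = - \frac{22591}{498}$ ($x = \left(96 + 25 \left(- \frac{1}{6}\right)\right) 41 \left(- \frac{1}{83}\right) = \left(96 - \frac{25}{6}\right) 41 \left(- \frac{1}{83}\right) = \frac{551}{6} \cdot 41 \left(- \frac{1}{83}\right) = \frac{22591}{6} \left(- \frac{1}{83}\right) = - \frac{22591}{498} \approx -45.363$)
$x 16 = \left(- \frac{22591}{498}\right) 16 = - \frac{180728}{249}$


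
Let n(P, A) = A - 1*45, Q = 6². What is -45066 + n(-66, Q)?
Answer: -45075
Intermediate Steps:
Q = 36
n(P, A) = -45 + A (n(P, A) = A - 45 = -45 + A)
-45066 + n(-66, Q) = -45066 + (-45 + 36) = -45066 - 9 = -45075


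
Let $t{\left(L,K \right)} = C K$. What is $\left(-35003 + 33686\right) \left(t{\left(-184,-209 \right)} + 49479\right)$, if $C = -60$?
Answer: $-81679023$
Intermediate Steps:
$t{\left(L,K \right)} = - 60 K$
$\left(-35003 + 33686\right) \left(t{\left(-184,-209 \right)} + 49479\right) = \left(-35003 + 33686\right) \left(\left(-60\right) \left(-209\right) + 49479\right) = - 1317 \left(12540 + 49479\right) = \left(-1317\right) 62019 = -81679023$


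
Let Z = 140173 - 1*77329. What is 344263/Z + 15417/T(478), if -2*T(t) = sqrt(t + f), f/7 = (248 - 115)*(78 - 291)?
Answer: 344263/62844 + 30834*I*sqrt(7913)/39565 ≈ 5.4781 + 69.325*I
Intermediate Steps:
Z = 62844 (Z = 140173 - 77329 = 62844)
f = -198303 (f = 7*((248 - 115)*(78 - 291)) = 7*(133*(-213)) = 7*(-28329) = -198303)
T(t) = -sqrt(-198303 + t)/2 (T(t) = -sqrt(t - 198303)/2 = -sqrt(-198303 + t)/2)
344263/Z + 15417/T(478) = 344263/62844 + 15417/((-sqrt(-198303 + 478)/2)) = 344263*(1/62844) + 15417/((-5*I*sqrt(7913)/2)) = 344263/62844 + 15417/((-5*I*sqrt(7913)/2)) = 344263/62844 + 15417*(2*I*sqrt(7913)/39565) = 344263/62844 + 30834*I*sqrt(7913)/39565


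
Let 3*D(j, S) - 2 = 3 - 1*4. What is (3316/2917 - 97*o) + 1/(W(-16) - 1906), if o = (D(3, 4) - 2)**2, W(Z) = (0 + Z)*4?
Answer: -13876471823/51718410 ≈ -268.31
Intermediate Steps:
D(j, S) = 1/3 (D(j, S) = 2/3 + (3 - 1*4)/3 = 2/3 + (3 - 4)/3 = 2/3 + (1/3)*(-1) = 2/3 - 1/3 = 1/3)
W(Z) = 4*Z (W(Z) = Z*4 = 4*Z)
o = 25/9 (o = (1/3 - 2)**2 = (-5/3)**2 = 25/9 ≈ 2.7778)
(3316/2917 - 97*o) + 1/(W(-16) - 1906) = (3316/2917 - 97*25/9) + 1/(4*(-16) - 1906) = (3316*(1/2917) - 2425/9) + 1/(-64 - 1906) = (3316/2917 - 2425/9) + 1/(-1970) = -7043881/26253 - 1/1970 = -13876471823/51718410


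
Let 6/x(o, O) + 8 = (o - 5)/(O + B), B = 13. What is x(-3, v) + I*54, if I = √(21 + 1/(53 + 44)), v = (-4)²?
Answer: -29/40 + 54*√197686/97 ≈ 246.79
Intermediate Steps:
v = 16
I = √197686/97 (I = √(21 + 1/97) = √(2038/97) = √197686/97 ≈ 4.5837)
x(o, O) = 6/(-8 + (-5 + o)/(13 + O)) (x(o, O) = 6/(-8 + (o - 5)/(O + 13)) = 6/(-8 + (-5 + o)/(13 + O)))
x(-3, v) + I*54 = 6*(13 + 16)/(-109 - 3 - 8*16) + (√197686/97)*54 = 6*29/(-109 - 3 - 128) + 54*√197686/97 = 6*29/(-240) + 54*√197686/97 = 6*(-1/240)*29 + 54*√197686/97 = -29/40 + 54*√197686/97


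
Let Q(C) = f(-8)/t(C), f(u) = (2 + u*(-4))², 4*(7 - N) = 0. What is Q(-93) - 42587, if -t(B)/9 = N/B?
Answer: -858491/21 ≈ -40881.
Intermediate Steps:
N = 7 (N = 7 - ¼*0 = 7 + 0 = 7)
f(u) = (2 - 4*u)²
t(B) = -63/B
Q(C) = -1156*C/63 (Q(C) = (4*(-1 + 2*(-8))²)/((-63/C)) = (4*(-1 - 16)²)*(-C/63) = (4*(-17)²)*(-C/63) = (4*289)*(-C/63) = 1156*(-C/63) = -1156*C/63)
Q(-93) - 42587 = -1156/63*(-93) - 42587 = 35836/21 - 42587 = -858491/21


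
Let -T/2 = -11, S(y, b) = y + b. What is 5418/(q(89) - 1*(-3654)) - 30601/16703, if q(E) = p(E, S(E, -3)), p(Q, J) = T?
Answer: -10996211/30700114 ≈ -0.35818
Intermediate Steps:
S(y, b) = b + y
T = 22 (T = -2*(-11) = 22)
p(Q, J) = 22
q(E) = 22
5418/(q(89) - 1*(-3654)) - 30601/16703 = 5418/(22 - 1*(-3654)) - 30601/16703 = 5418/(22 + 3654) - 30601*1/16703 = 5418/3676 - 30601/16703 = 5418*(1/3676) - 30601/16703 = 2709/1838 - 30601/16703 = -10996211/30700114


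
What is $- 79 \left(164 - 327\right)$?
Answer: $12877$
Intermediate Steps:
$- 79 \left(164 - 327\right) = \left(-79\right) \left(-163\right) = 12877$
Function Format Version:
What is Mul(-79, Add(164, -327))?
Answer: 12877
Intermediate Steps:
Mul(-79, Add(164, -327)) = Mul(-79, -163) = 12877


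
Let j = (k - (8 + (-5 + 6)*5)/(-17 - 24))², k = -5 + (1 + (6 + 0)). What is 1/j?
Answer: 1681/9025 ≈ 0.18626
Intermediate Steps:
k = 2 (k = -5 + (1 + 6) = -5 + 7 = 2)
j = 9025/1681 (j = (2 - (8 + (-5 + 6)*5)/(-17 - 24))² = (2 - (8 + 1*5)/(-41))² = (2 - (8 + 5)*(-1)/41)² = (2 - 13*(-1)/41)² = (2 - 1*(-13/41))² = (2 + 13/41)² = (95/41)² = 9025/1681 ≈ 5.3688)
1/j = 1/(9025/1681) = 1681/9025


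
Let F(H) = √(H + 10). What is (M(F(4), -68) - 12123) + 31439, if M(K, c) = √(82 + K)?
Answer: 19316 + √(82 + √14) ≈ 19325.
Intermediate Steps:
F(H) = √(10 + H)
(M(F(4), -68) - 12123) + 31439 = (√(82 + √(10 + 4)) - 12123) + 31439 = (√(82 + √14) - 12123) + 31439 = (-12123 + √(82 + √14)) + 31439 = 19316 + √(82 + √14)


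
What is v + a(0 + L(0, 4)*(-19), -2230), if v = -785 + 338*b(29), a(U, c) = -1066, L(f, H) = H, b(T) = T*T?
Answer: 282407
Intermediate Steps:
b(T) = T²
v = 283473 (v = -785 + 338*29² = -785 + 338*841 = -785 + 284258 = 283473)
v + a(0 + L(0, 4)*(-19), -2230) = 283473 - 1066 = 282407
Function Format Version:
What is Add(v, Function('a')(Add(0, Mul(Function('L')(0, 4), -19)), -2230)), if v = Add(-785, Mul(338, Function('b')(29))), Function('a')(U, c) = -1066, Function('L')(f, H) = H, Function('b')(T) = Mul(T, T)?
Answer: 282407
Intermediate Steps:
Function('b')(T) = Pow(T, 2)
v = 283473 (v = Add(-785, Mul(338, Pow(29, 2))) = Add(-785, Mul(338, 841)) = Add(-785, 284258) = 283473)
Add(v, Function('a')(Add(0, Mul(Function('L')(0, 4), -19)), -2230)) = Add(283473, -1066) = 282407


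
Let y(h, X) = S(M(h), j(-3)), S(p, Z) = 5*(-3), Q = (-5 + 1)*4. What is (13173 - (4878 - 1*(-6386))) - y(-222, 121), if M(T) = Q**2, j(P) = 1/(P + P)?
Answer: 1924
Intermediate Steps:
j(P) = 1/(2*P)
Q = -16 (Q = -4*4 = -16)
M(T) = 256 (M(T) = (-16)**2 = 256)
S(p, Z) = -15
y(h, X) = -15
(13173 - (4878 - 1*(-6386))) - y(-222, 121) = (13173 - (4878 - 1*(-6386))) - 1*(-15) = (13173 - (4878 + 6386)) + 15 = (13173 - 1*11264) + 15 = (13173 - 11264) + 15 = 1909 + 15 = 1924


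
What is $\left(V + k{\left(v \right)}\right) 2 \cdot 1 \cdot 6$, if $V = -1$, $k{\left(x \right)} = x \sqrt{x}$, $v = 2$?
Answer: $-12 + 24 \sqrt{2} \approx 21.941$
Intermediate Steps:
$k{\left(x \right)} = x^{\frac{3}{2}}$
$\left(V + k{\left(v \right)}\right) 2 \cdot 1 \cdot 6 = \left(-1 + 2^{\frac{3}{2}}\right) 2 \cdot 1 \cdot 6 = \left(-1 + 2 \sqrt{2}\right) 2 \cdot 6 = \left(-1 + 2 \sqrt{2}\right) 12 = -12 + 24 \sqrt{2}$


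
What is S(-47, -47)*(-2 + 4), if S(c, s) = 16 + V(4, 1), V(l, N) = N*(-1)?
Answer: 30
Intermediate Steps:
V(l, N) = -N
S(c, s) = 15 (S(c, s) = 16 - 1*1 = 16 - 1 = 15)
S(-47, -47)*(-2 + 4) = 15*(-2 + 4) = 15*2 = 30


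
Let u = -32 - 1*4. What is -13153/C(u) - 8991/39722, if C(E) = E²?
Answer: -267057901/25739856 ≈ -10.375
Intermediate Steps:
u = -36 (u = -32 - 4 = -36)
-13153/C(u) - 8991/39722 = -13153/((-36)²) - 8991/39722 = -13153/1296 - 8991*1/39722 = -13153*1/1296 - 8991/39722 = -13153/1296 - 8991/39722 = -267057901/25739856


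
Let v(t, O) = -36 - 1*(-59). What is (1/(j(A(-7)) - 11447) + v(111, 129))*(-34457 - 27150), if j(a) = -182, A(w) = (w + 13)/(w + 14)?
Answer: -16477777862/11629 ≈ -1.4170e+6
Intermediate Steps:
v(t, O) = 23 (v(t, O) = -36 + 59 = 23)
A(w) = (13 + w)/(14 + w)
(1/(j(A(-7)) - 11447) + v(111, 129))*(-34457 - 27150) = (1/(-182 - 11447) + 23)*(-34457 - 27150) = (1/(-11629) + 23)*(-61607) = (-1/11629 + 23)*(-61607) = (267466/11629)*(-61607) = -16477777862/11629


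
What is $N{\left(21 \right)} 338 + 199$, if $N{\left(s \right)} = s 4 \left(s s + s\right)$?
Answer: $13117303$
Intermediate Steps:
$N{\left(s \right)} = 4 s \left(s + s^{2}\right)$ ($N{\left(s \right)} = 4 s \left(s^{2} + s\right) = 4 s \left(s + s^{2}\right)$)
$N{\left(21 \right)} 338 + 199 = 4 \cdot 21^{2} \left(1 + 21\right) 338 + 199 = 4 \cdot 441 \cdot 22 \cdot 338 + 199 = 38808 \cdot 338 + 199 = 13117104 + 199 = 13117303$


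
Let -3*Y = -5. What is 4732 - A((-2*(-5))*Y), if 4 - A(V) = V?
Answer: 14234/3 ≈ 4744.7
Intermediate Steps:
Y = 5/3 (Y = -⅓*(-5) = 5/3 ≈ 1.6667)
A(V) = 4 - V
4732 - A((-2*(-5))*Y) = 4732 - (4 - (-2*(-5))*5/3) = 4732 - (4 - 10*5/3) = 4732 - (4 - 1*50/3) = 4732 - (4 - 50/3) = 4732 - 1*(-38/3) = 4732 + 38/3 = 14234/3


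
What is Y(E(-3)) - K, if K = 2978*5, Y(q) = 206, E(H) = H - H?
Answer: -14684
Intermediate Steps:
E(H) = 0
K = 14890
Y(E(-3)) - K = 206 - 1*14890 = 206 - 14890 = -14684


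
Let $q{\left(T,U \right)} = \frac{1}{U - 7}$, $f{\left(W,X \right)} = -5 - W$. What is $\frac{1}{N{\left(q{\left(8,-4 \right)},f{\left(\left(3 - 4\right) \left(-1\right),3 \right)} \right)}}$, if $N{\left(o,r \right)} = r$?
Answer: $- \frac{1}{6} \approx -0.16667$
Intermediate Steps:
$q{\left(T,U \right)} = \frac{1}{-7 + U}$
$\frac{1}{N{\left(q{\left(8,-4 \right)},f{\left(\left(3 - 4\right) \left(-1\right),3 \right)} \right)}} = \frac{1}{-5 - \left(3 - 4\right) \left(-1\right)} = \frac{1}{-5 - \left(-1\right) \left(-1\right)} = \frac{1}{-5 - 1} = \frac{1}{-6} = - \frac{1}{6}$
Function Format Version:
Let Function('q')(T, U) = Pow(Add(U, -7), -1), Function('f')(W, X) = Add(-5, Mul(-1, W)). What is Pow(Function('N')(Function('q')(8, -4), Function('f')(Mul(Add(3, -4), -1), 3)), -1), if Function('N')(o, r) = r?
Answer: Rational(-1, 6) ≈ -0.16667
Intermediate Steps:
Function('q')(T, U) = Pow(Add(-7, U), -1)
Pow(Function('N')(Function('q')(8, -4), Function('f')(Mul(Add(3, -4), -1), 3)), -1) = Pow(Add(-5, Mul(-1, Mul(Add(3, -4), -1))), -1) = Pow(Add(-5, Mul(-1, Mul(-1, -1))), -1) = Pow(Add(-5, Mul(-1, 1)), -1) = Pow(Add(-5, -1), -1) = Pow(-6, -1) = Rational(-1, 6)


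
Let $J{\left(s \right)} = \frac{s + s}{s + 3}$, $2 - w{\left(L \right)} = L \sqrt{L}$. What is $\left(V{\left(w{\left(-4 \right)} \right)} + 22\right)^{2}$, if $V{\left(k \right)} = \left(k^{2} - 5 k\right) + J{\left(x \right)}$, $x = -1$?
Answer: $2337 + 784 i \approx 2337.0 + 784.0 i$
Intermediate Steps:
$w{\left(L \right)} = 2 - L^{\frac{3}{2}}$ ($w{\left(L \right)} = 2 - L \sqrt{L} = 2 - L^{\frac{3}{2}}$)
$J{\left(s \right)} = \frac{2 s}{3 + s}$
$V{\left(k \right)} = -1 + k^{2} - 5 k$ ($V{\left(k \right)} = \left(k^{2} - 5 k\right) + 2 \left(-1\right) \frac{1}{3 - 1} = \left(k^{2} - 5 k\right) + 2 \left(-1\right) \frac{1}{2} = \left(k^{2} - 5 k\right) - 1 = -1 + k^{2} - 5 k$)
$\left(V{\left(w{\left(-4 \right)} \right)} + 22\right)^{2} = \left(\left(-1 + \left(2 - \left(-4\right)^{\frac{3}{2}}\right)^{2} - 5 \left(2 - \left(-4\right)^{\frac{3}{2}}\right)\right) + 22\right)^{2} = \left(\left(-1 + \left(2 - - 8 i\right)^{2} - 5 \left(2 - - 8 i\right)\right) + 22\right)^{2} = \left(\left(-1 + \left(2 + 8 i\right)^{2} - 5 \left(2 + 8 i\right)\right) + 22\right)^{2} = \left(\left(-1 + \left(2 + 8 i\right)^{2} - \left(10 + 40 i\right)\right) + 22\right)^{2} = \left(\left(-11 + \left(2 + 8 i\right)^{2} - 40 i\right) + 22\right)^{2} = \left(11 + \left(2 + 8 i\right)^{2} - 40 i\right)^{2}$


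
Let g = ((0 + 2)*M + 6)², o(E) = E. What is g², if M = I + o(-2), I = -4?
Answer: 1296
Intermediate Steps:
M = -6 (M = -4 - 2 = -6)
g = 36 (g = ((0 + 2)*(-6) + 6)² = (2*(-6) + 6)² = (-12 + 6)² = (-6)² = 36)
g² = 36² = 1296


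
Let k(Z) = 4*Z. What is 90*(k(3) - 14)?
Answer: -180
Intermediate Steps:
90*(k(3) - 14) = 90*(4*3 - 14) = 90*(12 - 14) = 90*(-2) = -180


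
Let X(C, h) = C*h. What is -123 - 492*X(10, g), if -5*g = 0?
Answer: -123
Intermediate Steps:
g = 0 (g = -⅕*0 = 0)
-123 - 492*X(10, g) = -123 - 4920*0 = -123 - 492*0 = -123 + 0 = -123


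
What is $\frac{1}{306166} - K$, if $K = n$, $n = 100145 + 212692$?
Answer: $- \frac{95780052941}{306166} \approx -3.1284 \cdot 10^{5}$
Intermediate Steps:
$n = 312837$
$K = 312837$
$\frac{1}{306166} - K = \frac{1}{306166} - 312837 = - \frac{95780052941}{306166}$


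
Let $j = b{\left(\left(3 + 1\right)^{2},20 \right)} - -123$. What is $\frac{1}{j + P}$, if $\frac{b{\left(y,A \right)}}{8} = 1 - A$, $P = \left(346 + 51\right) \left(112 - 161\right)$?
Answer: $- \frac{1}{19482} \approx -5.1329 \cdot 10^{-5}$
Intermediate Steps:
$P = -19453$ ($P = 397 \left(112 + \left(-199 + 38\right)\right) = 397 \left(112 - 161\right) = 397 \left(-49\right) = -19453$)
$b{\left(y,A \right)} = 8 - 8 A$ ($b{\left(y,A \right)} = 8 \left(1 - A\right) = 8 - 8 A$)
$j = -29$ ($j = \left(8 - 160\right) - -123 = \left(8 - 160\right) + 123 = -152 + 123 = -29$)
$\frac{1}{j + P} = \frac{1}{-29 - 19453} = \frac{1}{-19482} = - \frac{1}{19482}$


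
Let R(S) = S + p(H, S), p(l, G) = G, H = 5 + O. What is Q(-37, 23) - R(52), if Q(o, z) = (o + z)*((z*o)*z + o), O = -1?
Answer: 274436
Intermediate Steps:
H = 4 (H = 5 - 1 = 4)
R(S) = 2*S (R(S) = S + S = 2*S)
Q(o, z) = (o + z)*(o + o*z**2) (Q(o, z) = (o + z)*((o*z)*z + o) = (o + z)*(o*z**2 + o) = (o + z)*(o + o*z**2))
Q(-37, 23) - R(52) = -37*(-37 + 23 + 23**3 - 37*23**2) - 2*52 = -37*(-37 + 23 + 12167 - 37*529) - 1*104 = -37*(-37 + 23 + 12167 - 19573) - 104 = -37*(-7420) - 104 = 274540 - 104 = 274436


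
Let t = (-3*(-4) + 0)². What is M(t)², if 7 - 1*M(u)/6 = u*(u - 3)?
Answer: 14830855524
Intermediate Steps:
t = 144 (t = (12 + 0)² = 12² = 144)
M(u) = 42 - 6*u*(-3 + u) (M(u) = 42 - 6*u*(u - 3) = 42 - 6*u*(-3 + u))
M(t)² = (42 - 6*144² + 18*144)² = (42 - 6*20736 + 2592)² = (42 - 124416 + 2592)² = (-121782)² = 14830855524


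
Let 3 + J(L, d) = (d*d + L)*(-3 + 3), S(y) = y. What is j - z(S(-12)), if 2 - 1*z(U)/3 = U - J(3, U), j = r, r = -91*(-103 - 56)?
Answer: 14436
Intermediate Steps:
J(L, d) = -3 (J(L, d) = -3 + (d*d + L)*(-3 + 3) = -3 + (d**2 + L)*0 = -3 + (L + d**2)*0 = -3 + 0 = -3)
r = 14469 (r = -91*(-159) = 14469)
j = 14469
z(U) = -3 - 3*U (z(U) = 6 - 3*(U - 1*(-3)) = 6 - 3*(U + 3) = 6 - 3*(3 + U) = 6 + (-9 - 3*U) = -3 - 3*U)
j - z(S(-12)) = 14469 - (-3 - 3*(-12)) = 14469 - (-3 + 36) = 14469 - 1*33 = 14469 - 33 = 14436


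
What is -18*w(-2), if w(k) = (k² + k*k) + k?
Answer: -108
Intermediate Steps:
w(k) = k + 2*k² (w(k) = (k² + k²) + k = 2*k² + k = k + 2*k²)
-18*w(-2) = -(-36)*(1 + 2*(-2)) = -(-36)*(1 - 4) = -(-36)*(-3) = -18*6 = -108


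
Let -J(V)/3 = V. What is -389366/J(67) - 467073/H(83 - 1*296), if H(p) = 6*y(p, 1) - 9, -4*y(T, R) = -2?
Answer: 32072623/402 ≈ 79783.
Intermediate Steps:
J(V) = -3*V
y(T, R) = 1/2 (y(T, R) = -1/4*(-2) = 1/2)
H(p) = -6 (H(p) = 6*(1/2) - 9 = 3 - 9 = -6)
-389366/J(67) - 467073/H(83 - 1*296) = -389366/((-3*67)) - 467073/(-6) = -389366/(-201) - 467073*(-1/6) = -389366*(-1/201) + 155691/2 = 389366/201 + 155691/2 = 32072623/402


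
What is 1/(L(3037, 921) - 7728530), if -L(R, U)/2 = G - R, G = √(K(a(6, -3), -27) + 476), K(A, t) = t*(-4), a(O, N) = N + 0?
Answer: -965307/7454540833700 + √146/14909081667400 ≈ -1.2949e-7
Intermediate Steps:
a(O, N) = N
K(A, t) = -4*t
G = 2*√146 (G = √(-4*(-27) + 476) = √(108 + 476) = √584 = 2*√146 ≈ 24.166)
L(R, U) = -4*√146 + 2*R (L(R, U) = -2*(2*√146 - R) = -2*(-R + 2*√146) = -4*√146 + 2*R)
1/(L(3037, 921) - 7728530) = 1/((-4*√146 + 2*3037) - 7728530) = 1/((-4*√146 + 6074) - 7728530) = 1/((6074 - 4*√146) - 7728530) = 1/(-7722456 - 4*√146)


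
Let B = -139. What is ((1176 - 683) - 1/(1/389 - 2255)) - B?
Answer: 554386997/877194 ≈ 632.00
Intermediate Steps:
((1176 - 683) - 1/(1/389 - 2255)) - B = ((1176 - 683) - 1/(1/389 - 2255)) - 1*(-139) = (493 - 1/(1/389 - 2255)) + 139 = (493 - 1/(-877194/389)) + 139 = (493 - 1*(-389/877194)) + 139 = (493 + 389/877194) + 139 = 432457031/877194 + 139 = 554386997/877194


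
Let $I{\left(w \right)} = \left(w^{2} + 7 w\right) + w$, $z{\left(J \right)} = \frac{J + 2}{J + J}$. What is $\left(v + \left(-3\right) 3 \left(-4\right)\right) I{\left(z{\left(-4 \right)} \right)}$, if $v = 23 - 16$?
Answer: $\frac{1419}{16} \approx 88.688$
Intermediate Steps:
$z{\left(J \right)} = \frac{2 + J}{2 J}$
$I{\left(w \right)} = w^{2} + 8 w$
$v = 7$
$\left(v + \left(-3\right) 3 \left(-4\right)\right) I{\left(z{\left(-4 \right)} \right)} = \left(7 + \left(-3\right) 3 \left(-4\right)\right) \frac{2 - 4}{2 \left(-4\right)} \left(8 + \frac{2 - 4}{2 \left(-4\right)}\right) = \left(7 - -36\right) \frac{1}{2} \left(- \frac{1}{4}\right) \left(-2\right) \left(8 + \frac{1}{2} \left(- \frac{1}{4}\right) \left(-2\right)\right) = \left(7 + 36\right) \frac{8 + \frac{1}{4}}{4} = 43 \cdot \frac{1}{4} \cdot \frac{33}{4} = 43 \cdot \frac{33}{16} = \frac{1419}{16}$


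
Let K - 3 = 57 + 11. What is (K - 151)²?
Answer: 6400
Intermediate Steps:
K = 71 (K = 3 + (57 + 11) = 3 + 68 = 71)
(K - 151)² = (71 - 151)² = (-80)² = 6400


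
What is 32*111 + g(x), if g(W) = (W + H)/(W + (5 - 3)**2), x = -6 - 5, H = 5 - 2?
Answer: 24872/7 ≈ 3553.1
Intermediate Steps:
H = 3
x = -11
g(W) = (3 + W)/(4 + W) (g(W) = (W + 3)/(W + (5 - 3)**2) = (3 + W)/(W + 2**2) = (3 + W)/(W + 4) = (3 + W)/(4 + W))
32*111 + g(x) = 32*111 + (3 - 11)/(4 - 11) = 3552 - 8/(-7) = 3552 - 1/7*(-8) = 3552 + 8/7 = 24872/7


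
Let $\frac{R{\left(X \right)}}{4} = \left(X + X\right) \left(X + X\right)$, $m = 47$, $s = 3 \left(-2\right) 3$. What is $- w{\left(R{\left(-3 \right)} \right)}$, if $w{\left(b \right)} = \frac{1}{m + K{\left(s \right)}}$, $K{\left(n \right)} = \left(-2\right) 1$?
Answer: $- \frac{1}{45} \approx -0.022222$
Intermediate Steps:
$s = -18$ ($s = \left(-6\right) 3 = -18$)
$K{\left(n \right)} = -2$
$R{\left(X \right)} = 16 X^{2}$ ($R{\left(X \right)} = 4 \left(X + X\right) \left(X + X\right) = 4 \cdot 2 X 2 X = 4 \cdot 4 X^{2} = 16 X^{2}$)
$w{\left(b \right)} = \frac{1}{45}$ ($w{\left(b \right)} = \frac{1}{47 - 2} = \frac{1}{45}$)
$- w{\left(R{\left(-3 \right)} \right)} = \left(-1\right) \frac{1}{45} = - \frac{1}{45}$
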